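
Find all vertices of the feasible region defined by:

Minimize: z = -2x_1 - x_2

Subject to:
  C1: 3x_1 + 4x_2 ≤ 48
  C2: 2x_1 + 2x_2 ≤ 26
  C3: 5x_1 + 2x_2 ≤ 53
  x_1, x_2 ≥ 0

(0, 0), (10.6, 0), (9, 4), (4, 9), (0, 12)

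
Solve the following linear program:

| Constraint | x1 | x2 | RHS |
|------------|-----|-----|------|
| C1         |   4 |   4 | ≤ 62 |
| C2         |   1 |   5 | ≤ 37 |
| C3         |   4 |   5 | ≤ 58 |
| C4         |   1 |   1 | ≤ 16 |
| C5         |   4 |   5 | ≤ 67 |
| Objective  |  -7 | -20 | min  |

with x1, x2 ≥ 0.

Evaluate the objective at each vertex of the feasible region:
  z(0, 0) = 0
  z(14.5, 0) = -101.5
  z(7, 6) = -169  ←
  z(0, 7.4) = -148
The minimum is at x1 = 7, x2 = 6.

x1 = 7, x2 = 6, z = -169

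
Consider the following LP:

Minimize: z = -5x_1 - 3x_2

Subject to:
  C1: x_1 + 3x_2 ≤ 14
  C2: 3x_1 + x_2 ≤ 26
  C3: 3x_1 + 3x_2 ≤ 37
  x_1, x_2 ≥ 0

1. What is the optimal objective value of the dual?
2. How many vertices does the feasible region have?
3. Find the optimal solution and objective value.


1. -46
2. 4
3. x_1 = 8, x_2 = 2, z = -46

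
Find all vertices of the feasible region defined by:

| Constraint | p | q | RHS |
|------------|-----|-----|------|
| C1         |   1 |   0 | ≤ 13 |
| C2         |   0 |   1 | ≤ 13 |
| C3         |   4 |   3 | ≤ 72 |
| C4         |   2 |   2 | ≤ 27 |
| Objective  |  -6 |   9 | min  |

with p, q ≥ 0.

(0, 0), (13, 0), (13, 0.5), (0.5, 13), (0, 13)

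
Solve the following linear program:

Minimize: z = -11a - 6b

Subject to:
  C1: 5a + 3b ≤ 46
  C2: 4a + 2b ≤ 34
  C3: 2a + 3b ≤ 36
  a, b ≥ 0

Evaluate the objective at each vertex of the feasible region:
  z(0, 0) = 0
  z(8.5, 0) = -93.5
  z(5, 7) = -97  ←
  z(3.333, 9.778) = -95.33
  z(0, 12) = -72
The minimum is at a = 5, b = 7.

a = 5, b = 7, z = -97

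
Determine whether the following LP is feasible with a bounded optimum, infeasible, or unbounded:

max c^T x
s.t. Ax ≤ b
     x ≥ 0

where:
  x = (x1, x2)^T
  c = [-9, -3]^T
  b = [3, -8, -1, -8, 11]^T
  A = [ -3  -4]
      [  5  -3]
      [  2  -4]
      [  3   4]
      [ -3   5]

Infeasible (no feasible solution exists)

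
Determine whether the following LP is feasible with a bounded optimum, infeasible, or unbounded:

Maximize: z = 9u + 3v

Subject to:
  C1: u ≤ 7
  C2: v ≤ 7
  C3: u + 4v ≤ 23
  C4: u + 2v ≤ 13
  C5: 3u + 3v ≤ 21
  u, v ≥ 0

Feasible with a bounded optimal solution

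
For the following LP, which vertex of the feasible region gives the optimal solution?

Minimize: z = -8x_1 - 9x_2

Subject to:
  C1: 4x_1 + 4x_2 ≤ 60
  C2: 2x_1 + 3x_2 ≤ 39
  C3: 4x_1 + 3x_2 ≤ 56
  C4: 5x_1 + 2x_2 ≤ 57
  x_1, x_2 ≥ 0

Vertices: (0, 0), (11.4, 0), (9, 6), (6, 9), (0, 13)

Evaluate the objective at each vertex of the feasible region:
  z(0, 0) = 0
  z(11.4, 0) = -91.2
  z(9, 6) = -126
  z(6, 9) = -129  ←
  z(0, 13) = -117
The minimum is at x_1 = 6, x_2 = 9.

(6, 9)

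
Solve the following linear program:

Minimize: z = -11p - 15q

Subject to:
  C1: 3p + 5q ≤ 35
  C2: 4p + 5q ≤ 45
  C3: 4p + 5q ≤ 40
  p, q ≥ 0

Evaluate the objective at each vertex of the feasible region:
  z(0, 0) = 0
  z(10, 0) = -110
  z(5, 4) = -115  ←
  z(0, 7) = -105
The minimum is at p = 5, q = 4.

p = 5, q = 4, z = -115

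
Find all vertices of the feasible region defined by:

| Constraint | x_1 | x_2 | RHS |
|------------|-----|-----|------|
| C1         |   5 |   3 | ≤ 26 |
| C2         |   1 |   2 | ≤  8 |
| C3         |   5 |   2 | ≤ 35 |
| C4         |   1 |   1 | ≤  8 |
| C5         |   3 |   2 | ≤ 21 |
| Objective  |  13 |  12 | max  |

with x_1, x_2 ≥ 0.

(0, 0), (5.2, 0), (4, 2), (0, 4)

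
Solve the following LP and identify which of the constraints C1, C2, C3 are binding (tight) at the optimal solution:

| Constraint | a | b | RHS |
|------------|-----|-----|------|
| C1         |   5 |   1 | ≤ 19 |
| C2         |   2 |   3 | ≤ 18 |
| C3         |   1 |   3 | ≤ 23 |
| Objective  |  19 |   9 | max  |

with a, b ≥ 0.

At a = 3, b = 4, compute slack b - a·x for each constraint:
  C1: 19 − 19 = 0  (binding)
  C2: 18 − 18 = 0  (binding)
  C3: 23 − 15 = 8  (slack)

Optimal: a = 3, b = 4
Binding: C1, C2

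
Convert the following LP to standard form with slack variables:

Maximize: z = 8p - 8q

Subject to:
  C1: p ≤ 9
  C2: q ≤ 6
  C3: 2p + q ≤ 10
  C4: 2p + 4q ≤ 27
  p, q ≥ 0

max z = 8p - 8q

s.t.
  p + s1 = 9
  q + s2 = 6
  2p + q + s3 = 10
  2p + 4q + s4 = 27
  p, q, s1, s2, s3, s4 ≥ 0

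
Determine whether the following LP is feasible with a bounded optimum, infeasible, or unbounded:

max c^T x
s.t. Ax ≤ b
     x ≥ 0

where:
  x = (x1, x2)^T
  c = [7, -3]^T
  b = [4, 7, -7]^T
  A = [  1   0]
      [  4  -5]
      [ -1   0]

Infeasible (no feasible solution exists)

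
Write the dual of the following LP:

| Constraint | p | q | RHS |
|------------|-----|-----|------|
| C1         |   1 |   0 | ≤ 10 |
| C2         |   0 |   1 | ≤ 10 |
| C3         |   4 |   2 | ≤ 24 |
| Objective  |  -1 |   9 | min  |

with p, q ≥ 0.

Primal min cᵀx s.t. Ax ≤ b, x ≥ 0  →  Dual max −bᵀy s.t. Aᵀy ≥ −c, y ≥ 0.

Maximize: z = -10y1 - 10y2 - 24y3

Subject to:
  y1 + 4y3 ≥ 1
  y2 + 2y3 ≥ -9
  y1, y2, y3 ≥ 0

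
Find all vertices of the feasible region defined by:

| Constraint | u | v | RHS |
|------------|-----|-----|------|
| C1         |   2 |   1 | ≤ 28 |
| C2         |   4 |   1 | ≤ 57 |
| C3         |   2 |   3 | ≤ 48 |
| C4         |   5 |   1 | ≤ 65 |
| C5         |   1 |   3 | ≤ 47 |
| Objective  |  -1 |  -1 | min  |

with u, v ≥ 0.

(0, 0), (13, 0), (12.33, 3.333), (9, 10), (1, 15.33), (0, 15.67)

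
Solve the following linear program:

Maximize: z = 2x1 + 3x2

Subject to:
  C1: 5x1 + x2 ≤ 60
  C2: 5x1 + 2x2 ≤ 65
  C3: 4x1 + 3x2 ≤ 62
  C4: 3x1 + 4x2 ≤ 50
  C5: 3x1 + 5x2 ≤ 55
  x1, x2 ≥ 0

Evaluate the objective at each vertex of the feasible region:
  z(0, 0) = 0
  z(12, 0) = 24
  z(11.18, 4.118) = 34.71
  z(10, 5) = 35  ←
  z(0, 11) = 33
The maximum is at x1 = 10, x2 = 5.

x1 = 10, x2 = 5, z = 35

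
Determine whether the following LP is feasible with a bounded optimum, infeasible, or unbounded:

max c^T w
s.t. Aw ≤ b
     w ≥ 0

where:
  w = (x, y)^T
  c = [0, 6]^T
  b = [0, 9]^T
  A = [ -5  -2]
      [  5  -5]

Unbounded (objective can increase without bound)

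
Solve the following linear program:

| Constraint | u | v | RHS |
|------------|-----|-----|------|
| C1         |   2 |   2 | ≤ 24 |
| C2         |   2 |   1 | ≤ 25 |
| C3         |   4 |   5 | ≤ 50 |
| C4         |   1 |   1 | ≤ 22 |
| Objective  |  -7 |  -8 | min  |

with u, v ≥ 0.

Evaluate the objective at each vertex of the feasible region:
  z(0, 0) = 0
  z(12, 0) = -84
  z(10, 2) = -86  ←
  z(0, 10) = -80
The minimum is at u = 10, v = 2.

u = 10, v = 2, z = -86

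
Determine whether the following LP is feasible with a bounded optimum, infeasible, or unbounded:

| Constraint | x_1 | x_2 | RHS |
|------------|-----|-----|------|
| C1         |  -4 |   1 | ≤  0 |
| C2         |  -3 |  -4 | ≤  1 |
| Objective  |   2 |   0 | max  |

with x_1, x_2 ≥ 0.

Unbounded (objective can increase without bound)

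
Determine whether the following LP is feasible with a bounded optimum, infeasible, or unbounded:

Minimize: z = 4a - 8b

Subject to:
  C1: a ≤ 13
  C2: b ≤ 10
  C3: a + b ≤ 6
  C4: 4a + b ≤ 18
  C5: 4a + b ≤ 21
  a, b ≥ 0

Feasible with a bounded optimal solution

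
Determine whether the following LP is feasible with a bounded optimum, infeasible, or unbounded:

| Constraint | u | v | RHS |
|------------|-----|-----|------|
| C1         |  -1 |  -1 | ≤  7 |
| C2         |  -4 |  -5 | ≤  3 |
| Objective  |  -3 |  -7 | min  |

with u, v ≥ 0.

Unbounded (objective can decrease without bound)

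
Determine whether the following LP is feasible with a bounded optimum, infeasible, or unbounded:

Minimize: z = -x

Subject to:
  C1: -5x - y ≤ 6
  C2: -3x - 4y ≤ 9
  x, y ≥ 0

Unbounded (objective can decrease without bound)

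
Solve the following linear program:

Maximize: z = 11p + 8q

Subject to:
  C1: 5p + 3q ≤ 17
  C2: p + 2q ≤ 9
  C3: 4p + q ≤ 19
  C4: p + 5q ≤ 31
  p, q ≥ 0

Evaluate the objective at each vertex of the feasible region:
  z(0, 0) = 0
  z(3.4, 0) = 37.4
  z(1, 4) = 43  ←
  z(0, 4.5) = 36
The maximum is at p = 1, q = 4.

p = 1, q = 4, z = 43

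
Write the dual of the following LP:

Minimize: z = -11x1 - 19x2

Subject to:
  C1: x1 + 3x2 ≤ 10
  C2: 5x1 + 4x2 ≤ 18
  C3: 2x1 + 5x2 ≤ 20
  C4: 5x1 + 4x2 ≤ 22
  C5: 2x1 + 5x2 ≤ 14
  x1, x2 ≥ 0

Primal min cᵀx s.t. Ax ≤ b, x ≥ 0  →  Dual max −bᵀy s.t. Aᵀy ≥ −c, y ≥ 0.

Maximize: z = -10y1 - 18y2 - 20y3 - 22y4 - 14y5

Subject to:
  y1 + 5y2 + 2y3 + 5y4 + 2y5 ≥ 11
  3y1 + 4y2 + 5y3 + 4y4 + 5y5 ≥ 19
  y1, y2, y3, y4, y5 ≥ 0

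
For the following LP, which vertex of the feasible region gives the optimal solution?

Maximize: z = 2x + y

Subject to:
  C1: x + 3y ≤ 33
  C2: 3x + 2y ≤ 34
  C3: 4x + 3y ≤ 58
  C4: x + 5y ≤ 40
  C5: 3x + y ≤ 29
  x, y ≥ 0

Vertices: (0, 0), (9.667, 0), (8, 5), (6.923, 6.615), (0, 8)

Evaluate the objective at each vertex of the feasible region:
  z(0, 0) = 0
  z(9.667, 0) = 19.33
  z(8, 5) = 21  ←
  z(6.923, 6.615) = 20.46
  z(0, 8) = 8
The maximum is at x = 8, y = 5.

(8, 5)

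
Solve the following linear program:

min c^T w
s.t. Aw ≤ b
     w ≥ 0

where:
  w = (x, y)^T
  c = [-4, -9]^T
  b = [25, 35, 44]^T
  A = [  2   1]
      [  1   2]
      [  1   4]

Evaluate the objective at each vertex of the feasible region:
  z(0, 0) = 0
  z(12.5, 0) = -50
  z(8, 9) = -113  ←
  z(0, 11) = -99
The minimum is at x = 8, y = 9.

x = 8, y = 9, z = -113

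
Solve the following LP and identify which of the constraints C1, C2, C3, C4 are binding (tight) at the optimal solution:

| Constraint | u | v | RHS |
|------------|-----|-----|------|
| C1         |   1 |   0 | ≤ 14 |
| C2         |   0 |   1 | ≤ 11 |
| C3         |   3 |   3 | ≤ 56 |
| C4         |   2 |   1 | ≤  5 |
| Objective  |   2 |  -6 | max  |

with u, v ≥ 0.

At u = 2.5, v = 0, compute slack b - a·x for each constraint:
  C1: 14 − 2.5 = 11.5  (slack)
  C2: 11 − 0 = 11  (slack)
  C3: 56 − 7.5 = 48.5  (slack)
  C4: 5 − 5 = 0  (binding)

Optimal: u = 2.5, v = 0
Binding: C4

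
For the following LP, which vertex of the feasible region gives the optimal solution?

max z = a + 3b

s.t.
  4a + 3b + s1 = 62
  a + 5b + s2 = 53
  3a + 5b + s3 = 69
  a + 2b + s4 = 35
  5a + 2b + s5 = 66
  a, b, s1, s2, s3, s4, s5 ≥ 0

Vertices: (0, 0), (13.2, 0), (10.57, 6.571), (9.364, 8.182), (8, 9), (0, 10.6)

Evaluate the objective at each vertex of the feasible region:
  z(0, 0) = 0
  z(13.2, 0) = 13.2
  z(10.57, 6.571) = 30.29
  z(9.364, 8.182) = 33.91
  z(8, 9) = 35  ←
  z(0, 10.6) = 31.8
The maximum is at a = 8, b = 9.

(8, 9)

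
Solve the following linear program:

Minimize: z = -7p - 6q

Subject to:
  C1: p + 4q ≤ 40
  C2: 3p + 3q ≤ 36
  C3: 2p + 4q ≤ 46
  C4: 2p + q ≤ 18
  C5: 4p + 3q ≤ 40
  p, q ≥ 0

Evaluate the objective at each vertex of the feasible region:
  z(0, 0) = 0
  z(9, 0) = -63
  z(7, 4) = -73
  z(4, 8) = -76  ←
  z(2.667, 9.333) = -74.67
  z(0, 10) = -60
The minimum is at p = 4, q = 8.

p = 4, q = 8, z = -76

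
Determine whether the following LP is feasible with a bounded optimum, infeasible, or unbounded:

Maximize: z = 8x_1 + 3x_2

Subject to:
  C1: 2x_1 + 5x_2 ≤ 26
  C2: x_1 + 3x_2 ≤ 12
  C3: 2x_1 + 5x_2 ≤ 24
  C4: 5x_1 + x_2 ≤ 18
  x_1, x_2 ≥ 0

Feasible with a bounded optimal solution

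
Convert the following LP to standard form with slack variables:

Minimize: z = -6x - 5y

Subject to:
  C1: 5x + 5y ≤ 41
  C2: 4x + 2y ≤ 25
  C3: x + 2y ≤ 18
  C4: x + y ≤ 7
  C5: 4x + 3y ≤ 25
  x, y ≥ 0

min z = -6x - 5y

s.t.
  5x + 5y + s1 = 41
  4x + 2y + s2 = 25
  x + 2y + s3 = 18
  x + y + s4 = 7
  4x + 3y + s5 = 25
  x, y, s1, s2, s3, s4, s5 ≥ 0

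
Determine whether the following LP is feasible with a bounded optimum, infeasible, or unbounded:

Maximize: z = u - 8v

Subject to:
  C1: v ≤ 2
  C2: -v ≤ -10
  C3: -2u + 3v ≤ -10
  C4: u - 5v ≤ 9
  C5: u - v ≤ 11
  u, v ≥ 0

Infeasible (no feasible solution exists)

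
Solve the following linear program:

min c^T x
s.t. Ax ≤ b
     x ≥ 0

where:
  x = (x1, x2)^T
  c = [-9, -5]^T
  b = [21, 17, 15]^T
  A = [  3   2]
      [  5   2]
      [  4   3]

Evaluate the objective at each vertex of the feasible region:
  z(0, 0) = 0
  z(3.4, 0) = -30.6
  z(3, 1) = -32  ←
  z(0, 5) = -25
The minimum is at x1 = 3, x2 = 1.

x1 = 3, x2 = 1, z = -32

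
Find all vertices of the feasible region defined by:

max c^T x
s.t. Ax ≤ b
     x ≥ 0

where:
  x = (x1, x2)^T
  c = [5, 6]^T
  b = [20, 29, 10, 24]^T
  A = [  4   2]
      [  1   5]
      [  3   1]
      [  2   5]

(0, 0), (3.333, 0), (2, 4), (0, 4.8)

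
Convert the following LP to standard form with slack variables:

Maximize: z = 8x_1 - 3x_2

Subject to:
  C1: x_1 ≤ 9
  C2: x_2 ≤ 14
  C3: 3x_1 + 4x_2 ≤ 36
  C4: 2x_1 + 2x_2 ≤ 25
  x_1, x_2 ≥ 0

max z = 8x_1 - 3x_2

s.t.
  x_1 + s1 = 9
  x_2 + s2 = 14
  3x_1 + 4x_2 + s3 = 36
  2x_1 + 2x_2 + s4 = 25
  x_1, x_2, s1, s2, s3, s4 ≥ 0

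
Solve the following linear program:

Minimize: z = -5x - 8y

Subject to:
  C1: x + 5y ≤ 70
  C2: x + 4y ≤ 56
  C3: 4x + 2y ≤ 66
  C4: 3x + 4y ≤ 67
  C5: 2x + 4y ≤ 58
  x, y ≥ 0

Evaluate the objective at each vertex of the feasible region:
  z(0, 0) = 0
  z(16.5, 0) = -82.5
  z(13, 7) = -121
  z(9, 10) = -125  ←
  z(2, 13.5) = -118
  z(0, 14) = -112
The minimum is at x = 9, y = 10.

x = 9, y = 10, z = -125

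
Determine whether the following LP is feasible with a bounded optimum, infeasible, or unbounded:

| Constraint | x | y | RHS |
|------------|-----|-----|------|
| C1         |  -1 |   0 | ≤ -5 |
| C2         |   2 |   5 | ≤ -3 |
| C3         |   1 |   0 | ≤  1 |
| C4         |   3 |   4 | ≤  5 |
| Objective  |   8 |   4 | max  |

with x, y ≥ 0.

Infeasible (no feasible solution exists)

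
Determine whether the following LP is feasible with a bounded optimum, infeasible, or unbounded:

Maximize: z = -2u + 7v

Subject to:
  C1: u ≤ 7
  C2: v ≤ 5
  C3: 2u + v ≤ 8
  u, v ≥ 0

Feasible with a bounded optimal solution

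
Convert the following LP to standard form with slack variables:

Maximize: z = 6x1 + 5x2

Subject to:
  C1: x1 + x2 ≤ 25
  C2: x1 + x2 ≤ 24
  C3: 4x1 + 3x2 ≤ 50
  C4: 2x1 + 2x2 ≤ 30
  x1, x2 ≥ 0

max z = 6x1 + 5x2

s.t.
  x1 + x2 + s1 = 25
  x1 + x2 + s2 = 24
  4x1 + 3x2 + s3 = 50
  2x1 + 2x2 + s4 = 30
  x1, x2, s1, s2, s3, s4 ≥ 0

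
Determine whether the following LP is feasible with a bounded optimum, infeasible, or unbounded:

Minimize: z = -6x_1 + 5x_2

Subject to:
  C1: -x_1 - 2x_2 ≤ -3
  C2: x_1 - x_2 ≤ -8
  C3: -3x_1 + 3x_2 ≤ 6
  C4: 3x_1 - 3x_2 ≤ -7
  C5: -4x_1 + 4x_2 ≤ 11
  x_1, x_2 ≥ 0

Infeasible (no feasible solution exists)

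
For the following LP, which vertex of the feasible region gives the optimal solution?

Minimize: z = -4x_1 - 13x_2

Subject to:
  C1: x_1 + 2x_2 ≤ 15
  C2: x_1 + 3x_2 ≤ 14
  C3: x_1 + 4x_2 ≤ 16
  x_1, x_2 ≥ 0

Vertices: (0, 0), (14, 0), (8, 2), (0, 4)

Evaluate the objective at each vertex of the feasible region:
  z(0, 0) = 0
  z(14, 0) = -56
  z(8, 2) = -58  ←
  z(0, 4) = -52
The minimum is at x_1 = 8, x_2 = 2.

(8, 2)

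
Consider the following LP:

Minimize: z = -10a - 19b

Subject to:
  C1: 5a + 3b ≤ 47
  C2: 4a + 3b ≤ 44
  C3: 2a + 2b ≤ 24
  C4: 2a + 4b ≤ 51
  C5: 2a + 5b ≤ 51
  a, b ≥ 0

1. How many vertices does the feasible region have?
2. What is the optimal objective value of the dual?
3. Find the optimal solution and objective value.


1. 5
2. -201
3. a = 3, b = 9, z = -201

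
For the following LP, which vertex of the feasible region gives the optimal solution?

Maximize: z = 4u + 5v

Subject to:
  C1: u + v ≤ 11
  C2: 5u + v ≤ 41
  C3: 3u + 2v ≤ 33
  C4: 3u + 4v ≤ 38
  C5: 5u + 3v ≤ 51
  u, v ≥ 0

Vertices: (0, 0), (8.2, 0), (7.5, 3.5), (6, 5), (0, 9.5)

Evaluate the objective at each vertex of the feasible region:
  z(0, 0) = 0
  z(8.2, 0) = 32.8
  z(7.5, 3.5) = 47.5
  z(6, 5) = 49  ←
  z(0, 9.5) = 47.5
The maximum is at u = 6, v = 5.

(6, 5)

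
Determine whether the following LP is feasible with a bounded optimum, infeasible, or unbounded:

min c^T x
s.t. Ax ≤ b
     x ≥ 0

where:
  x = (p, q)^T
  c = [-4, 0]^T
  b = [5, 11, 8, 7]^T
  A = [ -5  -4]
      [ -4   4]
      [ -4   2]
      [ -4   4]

Unbounded (objective can decrease without bound)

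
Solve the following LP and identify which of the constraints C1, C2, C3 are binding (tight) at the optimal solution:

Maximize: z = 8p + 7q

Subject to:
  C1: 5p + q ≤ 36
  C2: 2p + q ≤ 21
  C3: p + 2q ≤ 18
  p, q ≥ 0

At p = 6, q = 6, compute slack b - a·x for each constraint:
  C1: 36 − 36 = 0  (binding)
  C2: 21 − 18 = 3  (slack)
  C3: 18 − 18 = 0  (binding)

Optimal: p = 6, q = 6
Binding: C1, C3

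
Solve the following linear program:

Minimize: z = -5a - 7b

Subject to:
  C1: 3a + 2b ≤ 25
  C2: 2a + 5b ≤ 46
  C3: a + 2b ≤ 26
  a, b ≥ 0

Evaluate the objective at each vertex of the feasible region:
  z(0, 0) = 0
  z(8.333, 0) = -41.67
  z(3, 8) = -71  ←
  z(0, 9.2) = -64.4
The minimum is at a = 3, b = 8.

a = 3, b = 8, z = -71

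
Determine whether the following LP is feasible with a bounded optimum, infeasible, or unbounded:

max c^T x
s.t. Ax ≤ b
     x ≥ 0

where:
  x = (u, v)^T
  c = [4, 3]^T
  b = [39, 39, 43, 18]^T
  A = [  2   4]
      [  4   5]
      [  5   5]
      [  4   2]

Feasible with a bounded optimal solution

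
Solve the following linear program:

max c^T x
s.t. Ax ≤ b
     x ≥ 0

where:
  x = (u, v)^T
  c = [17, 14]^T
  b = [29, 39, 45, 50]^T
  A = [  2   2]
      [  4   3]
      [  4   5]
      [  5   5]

Evaluate the objective at each vertex of the feasible region:
  z(0, 0) = 0
  z(9.75, 0) = 165.8
  z(9, 1) = 167  ←
  z(5, 5) = 155
  z(0, 9) = 126
The maximum is at u = 9, v = 1.

u = 9, v = 1, z = 167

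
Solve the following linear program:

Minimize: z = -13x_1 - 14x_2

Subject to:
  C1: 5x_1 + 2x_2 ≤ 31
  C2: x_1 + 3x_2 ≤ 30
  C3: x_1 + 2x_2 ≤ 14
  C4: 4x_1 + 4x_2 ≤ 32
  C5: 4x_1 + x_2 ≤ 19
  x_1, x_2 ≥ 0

Evaluate the objective at each vertex of the feasible region:
  z(0, 0) = 0
  z(4.75, 0) = -61.75
  z(3.667, 4.333) = -108.3
  z(2, 6) = -110  ←
  z(0, 7) = -98
The minimum is at x_1 = 2, x_2 = 6.

x_1 = 2, x_2 = 6, z = -110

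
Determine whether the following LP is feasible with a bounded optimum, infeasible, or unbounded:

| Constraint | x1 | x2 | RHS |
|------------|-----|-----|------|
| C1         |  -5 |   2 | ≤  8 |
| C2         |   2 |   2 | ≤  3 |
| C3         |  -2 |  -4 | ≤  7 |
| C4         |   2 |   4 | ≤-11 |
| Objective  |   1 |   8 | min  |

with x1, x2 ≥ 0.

Infeasible (no feasible solution exists)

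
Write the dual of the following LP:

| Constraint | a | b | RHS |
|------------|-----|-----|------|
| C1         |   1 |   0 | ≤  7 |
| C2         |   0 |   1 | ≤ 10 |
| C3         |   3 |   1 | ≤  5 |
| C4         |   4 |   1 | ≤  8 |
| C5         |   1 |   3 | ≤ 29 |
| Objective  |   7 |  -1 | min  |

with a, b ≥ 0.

Primal min cᵀx s.t. Ax ≤ b, x ≥ 0  →  Dual max −bᵀy s.t. Aᵀy ≥ −c, y ≥ 0.

Maximize: z = -7y1 - 10y2 - 5y3 - 8y4 - 29y5

Subject to:
  y1 + 3y3 + 4y4 + y5 ≥ -7
  y2 + y3 + y4 + 3y5 ≥ 1
  y1, y2, y3, y4, y5 ≥ 0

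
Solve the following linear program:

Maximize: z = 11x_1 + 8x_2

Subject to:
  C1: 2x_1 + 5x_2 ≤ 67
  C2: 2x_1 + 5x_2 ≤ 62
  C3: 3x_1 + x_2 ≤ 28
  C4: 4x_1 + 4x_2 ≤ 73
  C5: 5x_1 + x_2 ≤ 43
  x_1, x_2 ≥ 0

Evaluate the objective at each vertex of the feasible region:
  z(0, 0) = 0
  z(8.6, 0) = 94.6
  z(7.5, 5.5) = 126.5
  z(6, 10) = 146  ←
  z(0, 12.4) = 99.2
The maximum is at x_1 = 6, x_2 = 10.

x_1 = 6, x_2 = 10, z = 146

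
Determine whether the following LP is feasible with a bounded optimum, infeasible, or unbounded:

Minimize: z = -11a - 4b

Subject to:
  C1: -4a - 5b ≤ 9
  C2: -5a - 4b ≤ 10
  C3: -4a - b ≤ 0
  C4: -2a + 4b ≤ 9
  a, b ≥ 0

Unbounded (objective can decrease without bound)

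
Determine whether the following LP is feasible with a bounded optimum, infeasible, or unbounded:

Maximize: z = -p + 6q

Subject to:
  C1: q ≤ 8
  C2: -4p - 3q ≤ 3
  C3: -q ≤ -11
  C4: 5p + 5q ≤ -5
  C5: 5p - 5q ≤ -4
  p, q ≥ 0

Infeasible (no feasible solution exists)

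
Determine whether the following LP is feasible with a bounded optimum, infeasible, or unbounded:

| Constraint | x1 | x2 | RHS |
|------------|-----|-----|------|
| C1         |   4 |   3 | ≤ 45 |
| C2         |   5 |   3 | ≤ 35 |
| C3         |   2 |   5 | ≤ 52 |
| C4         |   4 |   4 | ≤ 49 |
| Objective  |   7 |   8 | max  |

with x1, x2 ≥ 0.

Feasible with a bounded optimal solution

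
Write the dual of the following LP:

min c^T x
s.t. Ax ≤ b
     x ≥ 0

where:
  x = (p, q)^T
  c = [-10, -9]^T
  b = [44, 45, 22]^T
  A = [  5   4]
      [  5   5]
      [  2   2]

Primal min cᵀx s.t. Ax ≤ b, x ≥ 0  →  Dual max −bᵀy s.t. Aᵀy ≥ −c, y ≥ 0.

Maximize: z = -44y1 - 45y2 - 22y3

Subject to:
  5y1 + 5y2 + 2y3 ≥ 10
  4y1 + 5y2 + 2y3 ≥ 9
  y1, y2, y3 ≥ 0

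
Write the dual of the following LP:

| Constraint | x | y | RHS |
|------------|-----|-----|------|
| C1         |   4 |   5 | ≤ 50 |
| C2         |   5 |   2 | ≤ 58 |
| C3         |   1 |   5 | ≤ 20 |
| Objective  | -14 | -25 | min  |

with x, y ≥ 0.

Primal min cᵀx s.t. Ax ≤ b, x ≥ 0  →  Dual max −bᵀy s.t. Aᵀy ≥ −c, y ≥ 0.

Maximize: z = -50y1 - 58y2 - 20y3

Subject to:
  4y1 + 5y2 + y3 ≥ 14
  5y1 + 2y2 + 5y3 ≥ 25
  y1, y2, y3 ≥ 0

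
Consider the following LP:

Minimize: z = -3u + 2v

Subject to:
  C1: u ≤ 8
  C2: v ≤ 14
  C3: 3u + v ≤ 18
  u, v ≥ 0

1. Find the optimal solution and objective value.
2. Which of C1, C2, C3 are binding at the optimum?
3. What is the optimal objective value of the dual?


1. u = 6, v = 0, z = -18
2. C3
3. -18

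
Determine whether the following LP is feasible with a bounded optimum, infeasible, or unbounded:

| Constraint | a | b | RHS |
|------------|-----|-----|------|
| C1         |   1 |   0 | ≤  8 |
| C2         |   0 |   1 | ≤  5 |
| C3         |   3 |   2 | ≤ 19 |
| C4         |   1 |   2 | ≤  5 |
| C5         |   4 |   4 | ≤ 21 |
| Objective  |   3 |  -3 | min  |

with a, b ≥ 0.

Feasible with a bounded optimal solution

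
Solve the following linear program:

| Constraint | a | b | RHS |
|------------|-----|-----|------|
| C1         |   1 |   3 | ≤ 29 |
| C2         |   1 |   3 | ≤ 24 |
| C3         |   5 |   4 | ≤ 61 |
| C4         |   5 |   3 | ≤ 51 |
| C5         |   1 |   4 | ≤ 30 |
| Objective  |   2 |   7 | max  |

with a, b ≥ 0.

Evaluate the objective at each vertex of the feasible region:
  z(0, 0) = 0
  z(10.2, 0) = 20.4
  z(6.75, 5.75) = 53.75
  z(6, 6) = 54  ←
  z(0, 7.5) = 52.5
The maximum is at a = 6, b = 6.

a = 6, b = 6, z = 54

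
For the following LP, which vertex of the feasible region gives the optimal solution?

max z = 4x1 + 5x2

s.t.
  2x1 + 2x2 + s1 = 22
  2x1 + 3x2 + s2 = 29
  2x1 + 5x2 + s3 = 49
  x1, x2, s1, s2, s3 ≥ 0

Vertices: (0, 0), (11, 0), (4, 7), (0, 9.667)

Evaluate the objective at each vertex of the feasible region:
  z(0, 0) = 0
  z(11, 0) = 44
  z(4, 7) = 51  ←
  z(0, 9.667) = 48.33
The maximum is at x1 = 4, x2 = 7.

(4, 7)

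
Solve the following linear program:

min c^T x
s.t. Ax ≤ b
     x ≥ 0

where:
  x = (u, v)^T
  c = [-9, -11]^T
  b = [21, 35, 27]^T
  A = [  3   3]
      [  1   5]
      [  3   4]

Evaluate the objective at each vertex of the feasible region:
  z(0, 0) = 0
  z(7, 0) = -63
  z(1, 6) = -75  ←
  z(0, 6.75) = -74.25
The minimum is at u = 1, v = 6.

u = 1, v = 6, z = -75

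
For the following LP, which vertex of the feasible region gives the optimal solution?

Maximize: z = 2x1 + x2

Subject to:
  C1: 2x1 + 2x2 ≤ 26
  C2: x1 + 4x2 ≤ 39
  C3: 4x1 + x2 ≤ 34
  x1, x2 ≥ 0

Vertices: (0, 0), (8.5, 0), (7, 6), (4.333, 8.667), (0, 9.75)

Evaluate the objective at each vertex of the feasible region:
  z(0, 0) = 0
  z(8.5, 0) = 17
  z(7, 6) = 20  ←
  z(4.333, 8.667) = 17.33
  z(0, 9.75) = 9.75
The maximum is at x1 = 7, x2 = 6.

(7, 6)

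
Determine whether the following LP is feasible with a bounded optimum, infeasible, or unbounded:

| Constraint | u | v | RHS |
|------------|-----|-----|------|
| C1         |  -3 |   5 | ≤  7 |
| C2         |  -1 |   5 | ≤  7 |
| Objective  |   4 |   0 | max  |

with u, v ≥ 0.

Unbounded (objective can increase without bound)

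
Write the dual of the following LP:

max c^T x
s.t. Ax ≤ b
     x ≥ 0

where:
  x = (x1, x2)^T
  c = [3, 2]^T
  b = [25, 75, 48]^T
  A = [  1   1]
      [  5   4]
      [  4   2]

Primal max cᵀx s.t. Ax ≤ b, x ≥ 0  →  Dual min bᵀy s.t. Aᵀy ≥ c, y ≥ 0.

Minimize: z = 25y1 + 75y2 + 48y3

Subject to:
  y1 + 5y2 + 4y3 ≥ 3
  y1 + 4y2 + 2y3 ≥ 2
  y1, y2, y3 ≥ 0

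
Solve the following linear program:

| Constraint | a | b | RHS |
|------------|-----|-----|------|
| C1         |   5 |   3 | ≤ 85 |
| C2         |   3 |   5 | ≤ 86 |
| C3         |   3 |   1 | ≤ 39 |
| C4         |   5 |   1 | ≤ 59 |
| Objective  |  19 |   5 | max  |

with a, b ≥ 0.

Evaluate the objective at each vertex of the feasible region:
  z(0, 0) = 0
  z(11.8, 0) = 224.2
  z(10, 9) = 235  ←
  z(9.083, 11.75) = 231.3
  z(0, 17.2) = 86
The maximum is at a = 10, b = 9.

a = 10, b = 9, z = 235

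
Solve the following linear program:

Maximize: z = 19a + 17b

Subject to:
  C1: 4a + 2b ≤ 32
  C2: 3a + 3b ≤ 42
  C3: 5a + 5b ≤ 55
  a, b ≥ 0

Evaluate the objective at each vertex of the feasible region:
  z(0, 0) = 0
  z(8, 0) = 152
  z(5, 6) = 197  ←
  z(0, 11) = 187
The maximum is at a = 5, b = 6.

a = 5, b = 6, z = 197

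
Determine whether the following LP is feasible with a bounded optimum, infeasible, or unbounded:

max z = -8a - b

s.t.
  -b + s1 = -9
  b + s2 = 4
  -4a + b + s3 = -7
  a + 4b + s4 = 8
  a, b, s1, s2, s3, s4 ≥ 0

Infeasible (no feasible solution exists)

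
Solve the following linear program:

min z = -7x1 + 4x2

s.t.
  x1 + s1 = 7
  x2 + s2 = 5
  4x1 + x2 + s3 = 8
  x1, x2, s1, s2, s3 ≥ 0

Evaluate the objective at each vertex of the feasible region:
  z(0, 0) = 0
  z(2, 0) = -14  ←
  z(0.75, 5) = 14.75
  z(0, 5) = 20
The minimum is at x1 = 2, x2 = 0.

x1 = 2, x2 = 0, z = -14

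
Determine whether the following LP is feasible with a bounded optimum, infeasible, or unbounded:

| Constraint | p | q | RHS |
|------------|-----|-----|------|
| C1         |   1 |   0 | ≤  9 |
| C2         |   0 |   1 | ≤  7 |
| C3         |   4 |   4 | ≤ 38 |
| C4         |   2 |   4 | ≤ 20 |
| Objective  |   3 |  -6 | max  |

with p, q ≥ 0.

Feasible with a bounded optimal solution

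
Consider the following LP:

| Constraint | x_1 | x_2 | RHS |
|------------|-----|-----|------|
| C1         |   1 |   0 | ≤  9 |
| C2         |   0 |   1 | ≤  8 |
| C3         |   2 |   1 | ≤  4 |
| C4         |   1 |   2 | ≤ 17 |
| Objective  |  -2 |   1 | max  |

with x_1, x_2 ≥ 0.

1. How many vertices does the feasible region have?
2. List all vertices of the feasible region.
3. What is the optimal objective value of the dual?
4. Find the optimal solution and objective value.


1. 3
2. (0, 0), (2, 0), (0, 4)
3. 4
4. x_1 = 0, x_2 = 4, z = 4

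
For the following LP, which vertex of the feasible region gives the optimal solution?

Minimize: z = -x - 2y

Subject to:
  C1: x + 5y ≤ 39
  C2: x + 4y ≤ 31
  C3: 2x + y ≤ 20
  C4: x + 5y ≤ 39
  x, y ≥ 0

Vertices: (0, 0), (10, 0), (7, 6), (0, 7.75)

Evaluate the objective at each vertex of the feasible region:
  z(0, 0) = 0
  z(10, 0) = -10
  z(7, 6) = -19  ←
  z(0, 7.75) = -15.5
The minimum is at x = 7, y = 6.

(7, 6)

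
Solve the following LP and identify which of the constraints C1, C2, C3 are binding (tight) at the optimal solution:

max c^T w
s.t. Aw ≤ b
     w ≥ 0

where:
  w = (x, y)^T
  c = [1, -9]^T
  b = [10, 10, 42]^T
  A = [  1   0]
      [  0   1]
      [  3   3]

At x = 10, y = 0, compute slack b - a·x for each constraint:
  C1: 10 − 10 = 0  (binding)
  C2: 10 − 0 = 10  (slack)
  C3: 42 − 30 = 12  (slack)

Optimal: x = 10, y = 0
Binding: C1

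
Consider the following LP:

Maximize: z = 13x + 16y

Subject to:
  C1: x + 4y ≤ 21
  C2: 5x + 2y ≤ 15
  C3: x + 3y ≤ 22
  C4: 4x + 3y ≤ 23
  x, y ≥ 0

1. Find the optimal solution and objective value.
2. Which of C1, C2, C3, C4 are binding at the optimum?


1. x = 1, y = 5, z = 93
2. C1, C2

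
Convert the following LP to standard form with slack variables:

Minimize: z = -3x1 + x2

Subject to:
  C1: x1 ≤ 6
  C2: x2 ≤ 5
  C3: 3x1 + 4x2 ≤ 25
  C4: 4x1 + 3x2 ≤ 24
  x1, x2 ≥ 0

min z = -3x1 + x2

s.t.
  x1 + s1 = 6
  x2 + s2 = 5
  3x1 + 4x2 + s3 = 25
  4x1 + 3x2 + s4 = 24
  x1, x2, s1, s2, s3, s4 ≥ 0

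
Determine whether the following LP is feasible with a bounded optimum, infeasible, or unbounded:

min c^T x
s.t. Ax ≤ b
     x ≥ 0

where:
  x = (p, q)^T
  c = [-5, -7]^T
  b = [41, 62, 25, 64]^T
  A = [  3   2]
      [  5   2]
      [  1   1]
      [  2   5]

Feasible with a bounded optimal solution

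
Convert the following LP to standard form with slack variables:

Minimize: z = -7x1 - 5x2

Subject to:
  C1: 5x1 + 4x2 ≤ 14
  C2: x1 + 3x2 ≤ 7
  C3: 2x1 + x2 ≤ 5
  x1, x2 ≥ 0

min z = -7x1 - 5x2

s.t.
  5x1 + 4x2 + s1 = 14
  x1 + 3x2 + s2 = 7
  2x1 + x2 + s3 = 5
  x1, x2, s1, s2, s3 ≥ 0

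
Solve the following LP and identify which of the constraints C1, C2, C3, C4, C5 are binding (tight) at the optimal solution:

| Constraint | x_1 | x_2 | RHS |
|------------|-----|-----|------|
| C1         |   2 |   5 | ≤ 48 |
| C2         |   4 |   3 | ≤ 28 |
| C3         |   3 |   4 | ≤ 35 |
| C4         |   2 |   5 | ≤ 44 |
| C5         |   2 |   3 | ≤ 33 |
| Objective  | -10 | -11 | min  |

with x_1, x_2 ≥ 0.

At x_1 = 1, x_2 = 8, compute slack b - a·x for each constraint:
  C1: 48 − 42 = 6  (slack)
  C2: 28 − 28 = 0  (binding)
  C3: 35 − 35 = 0  (binding)
  C4: 44 − 42 = 2  (slack)
  C5: 33 − 26 = 7  (slack)

Optimal: x_1 = 1, x_2 = 8
Binding: C2, C3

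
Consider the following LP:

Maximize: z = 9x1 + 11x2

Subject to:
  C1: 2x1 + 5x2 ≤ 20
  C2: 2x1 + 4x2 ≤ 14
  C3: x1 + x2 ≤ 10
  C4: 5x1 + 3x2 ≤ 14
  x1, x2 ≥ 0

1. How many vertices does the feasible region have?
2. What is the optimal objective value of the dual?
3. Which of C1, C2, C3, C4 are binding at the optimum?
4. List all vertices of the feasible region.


1. 4
2. 42
3. C2, C4
4. (0, 0), (2.8, 0), (1, 3), (0, 3.5)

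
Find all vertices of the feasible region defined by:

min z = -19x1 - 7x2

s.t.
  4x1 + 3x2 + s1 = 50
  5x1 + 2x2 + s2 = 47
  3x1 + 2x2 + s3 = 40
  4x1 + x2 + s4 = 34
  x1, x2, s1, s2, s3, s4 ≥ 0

(0, 0), (8.5, 0), (7, 6), (5.857, 8.857), (0, 16.67)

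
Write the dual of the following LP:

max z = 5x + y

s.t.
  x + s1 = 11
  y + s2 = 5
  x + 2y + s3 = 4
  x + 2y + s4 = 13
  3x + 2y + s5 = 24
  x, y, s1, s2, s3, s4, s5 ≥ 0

Primal max cᵀx s.t. Ax ≤ b, x ≥ 0  →  Dual min bᵀy s.t. Aᵀy ≥ c, y ≥ 0.

Minimize: z = 11y1 + 5y2 + 4y3 + 13y4 + 24y5

Subject to:
  y1 + y3 + y4 + 3y5 ≥ 5
  y2 + 2y3 + 2y4 + 2y5 ≥ 1
  y1, y2, y3, y4, y5 ≥ 0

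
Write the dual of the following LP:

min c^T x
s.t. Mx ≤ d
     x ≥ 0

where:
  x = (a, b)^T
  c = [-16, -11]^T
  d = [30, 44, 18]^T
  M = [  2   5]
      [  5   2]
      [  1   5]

Primal min cᵀx s.t. Ax ≤ b, x ≥ 0  →  Dual max −bᵀy s.t. Aᵀy ≥ −c, y ≥ 0.

Maximize: z = -30y1 - 44y2 - 18y3

Subject to:
  2y1 + 5y2 + y3 ≥ 16
  5y1 + 2y2 + 5y3 ≥ 11
  y1, y2, y3 ≥ 0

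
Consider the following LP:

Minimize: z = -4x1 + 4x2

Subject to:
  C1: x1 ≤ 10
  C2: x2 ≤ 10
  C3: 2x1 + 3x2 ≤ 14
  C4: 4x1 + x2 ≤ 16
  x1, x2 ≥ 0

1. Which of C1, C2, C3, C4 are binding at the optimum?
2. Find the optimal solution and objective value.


1. C4
2. x1 = 4, x2 = 0, z = -16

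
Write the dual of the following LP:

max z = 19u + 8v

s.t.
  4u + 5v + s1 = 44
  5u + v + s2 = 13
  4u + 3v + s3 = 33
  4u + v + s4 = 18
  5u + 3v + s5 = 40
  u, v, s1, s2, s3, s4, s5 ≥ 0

Primal max cᵀx s.t. Ax ≤ b, x ≥ 0  →  Dual min bᵀy s.t. Aᵀy ≥ c, y ≥ 0.

Minimize: z = 44y1 + 13y2 + 33y3 + 18y4 + 40y5

Subject to:
  4y1 + 5y2 + 4y3 + 4y4 + 5y5 ≥ 19
  5y1 + y2 + 3y3 + y4 + 3y5 ≥ 8
  y1, y2, y3, y4, y5 ≥ 0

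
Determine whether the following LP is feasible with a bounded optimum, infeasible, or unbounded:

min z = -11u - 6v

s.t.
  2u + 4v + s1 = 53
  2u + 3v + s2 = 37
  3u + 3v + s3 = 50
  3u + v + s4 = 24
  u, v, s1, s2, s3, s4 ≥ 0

Feasible with a bounded optimal solution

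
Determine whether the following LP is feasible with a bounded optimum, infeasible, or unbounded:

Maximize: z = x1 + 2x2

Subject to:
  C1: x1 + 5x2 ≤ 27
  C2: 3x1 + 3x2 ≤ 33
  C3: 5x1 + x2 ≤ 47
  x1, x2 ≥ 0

Feasible with a bounded optimal solution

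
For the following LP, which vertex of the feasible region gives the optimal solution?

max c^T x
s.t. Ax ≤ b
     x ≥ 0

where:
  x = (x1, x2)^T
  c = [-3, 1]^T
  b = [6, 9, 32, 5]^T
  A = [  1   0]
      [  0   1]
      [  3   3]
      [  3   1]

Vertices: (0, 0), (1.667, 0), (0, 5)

Evaluate the objective at each vertex of the feasible region:
  z(0, 0) = 0
  z(1.667, 0) = -5
  z(0, 5) = 5  ←
The maximum is at x1 = 0, x2 = 5.

(0, 5)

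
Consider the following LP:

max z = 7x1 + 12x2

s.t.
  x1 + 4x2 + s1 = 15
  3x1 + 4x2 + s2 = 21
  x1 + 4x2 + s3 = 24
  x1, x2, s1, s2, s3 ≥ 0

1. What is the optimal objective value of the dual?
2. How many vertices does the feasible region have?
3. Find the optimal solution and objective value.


1. 57
2. 4
3. x1 = 3, x2 = 3, z = 57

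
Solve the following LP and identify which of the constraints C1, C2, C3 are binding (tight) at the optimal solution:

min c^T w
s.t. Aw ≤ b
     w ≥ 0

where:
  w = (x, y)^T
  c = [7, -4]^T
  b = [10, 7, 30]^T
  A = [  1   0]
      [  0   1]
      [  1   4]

At x = 0, y = 7, compute slack b - a·x for each constraint:
  C1: 10 − 0 = 10  (slack)
  C2: 7 − 7 = 0  (binding)
  C3: 30 − 28 = 2  (slack)

Optimal: x = 0, y = 7
Binding: C2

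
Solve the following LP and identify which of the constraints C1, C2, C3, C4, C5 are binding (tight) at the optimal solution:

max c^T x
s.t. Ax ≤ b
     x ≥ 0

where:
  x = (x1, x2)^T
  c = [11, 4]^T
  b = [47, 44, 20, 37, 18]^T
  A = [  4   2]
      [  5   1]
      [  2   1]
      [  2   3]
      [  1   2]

At x1 = 8, x2 = 4, compute slack b - a·x for each constraint:
  C1: 47 − 40 = 7  (slack)
  C2: 44 − 44 = 0  (binding)
  C3: 20 − 20 = 0  (binding)
  C4: 37 − 28 = 9  (slack)
  C5: 18 − 16 = 2  (slack)

Optimal: x1 = 8, x2 = 4
Binding: C2, C3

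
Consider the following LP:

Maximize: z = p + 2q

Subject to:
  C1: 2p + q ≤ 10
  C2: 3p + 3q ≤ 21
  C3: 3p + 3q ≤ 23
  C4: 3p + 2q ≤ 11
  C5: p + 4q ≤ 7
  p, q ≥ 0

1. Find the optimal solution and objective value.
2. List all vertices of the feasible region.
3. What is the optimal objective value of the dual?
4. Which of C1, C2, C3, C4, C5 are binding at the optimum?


1. p = 3, q = 1, z = 5
2. (0, 0), (3.667, 0), (3, 1), (0, 1.75)
3. 5
4. C4, C5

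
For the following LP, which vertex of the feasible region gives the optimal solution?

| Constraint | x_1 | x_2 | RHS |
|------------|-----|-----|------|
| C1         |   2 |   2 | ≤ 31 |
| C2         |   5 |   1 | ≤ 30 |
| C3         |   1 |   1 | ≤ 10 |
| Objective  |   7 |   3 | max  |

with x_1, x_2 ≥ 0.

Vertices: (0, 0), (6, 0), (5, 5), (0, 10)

Evaluate the objective at each vertex of the feasible region:
  z(0, 0) = 0
  z(6, 0) = 42
  z(5, 5) = 50  ←
  z(0, 10) = 30
The maximum is at x_1 = 5, x_2 = 5.

(5, 5)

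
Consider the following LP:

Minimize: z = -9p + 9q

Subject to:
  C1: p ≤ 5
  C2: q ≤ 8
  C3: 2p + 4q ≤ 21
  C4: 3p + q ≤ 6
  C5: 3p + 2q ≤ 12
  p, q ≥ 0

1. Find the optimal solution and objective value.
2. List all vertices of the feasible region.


1. p = 2, q = 0, z = -18
2. (0, 0), (2, 0), (0.3, 5.1), (0, 5.25)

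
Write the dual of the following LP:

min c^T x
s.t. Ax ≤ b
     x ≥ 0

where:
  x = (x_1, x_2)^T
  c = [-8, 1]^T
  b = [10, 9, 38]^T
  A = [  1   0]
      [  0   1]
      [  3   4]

Primal min cᵀx s.t. Ax ≤ b, x ≥ 0  →  Dual max −bᵀy s.t. Aᵀy ≥ −c, y ≥ 0.

Maximize: z = -10y1 - 9y2 - 38y3

Subject to:
  y1 + 3y3 ≥ 8
  y2 + 4y3 ≥ -1
  y1, y2, y3 ≥ 0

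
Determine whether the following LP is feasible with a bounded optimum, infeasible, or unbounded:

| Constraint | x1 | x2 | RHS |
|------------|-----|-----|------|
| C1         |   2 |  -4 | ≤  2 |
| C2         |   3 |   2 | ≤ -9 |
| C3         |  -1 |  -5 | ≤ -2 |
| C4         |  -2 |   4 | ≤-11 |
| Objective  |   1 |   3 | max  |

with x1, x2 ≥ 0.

Infeasible (no feasible solution exists)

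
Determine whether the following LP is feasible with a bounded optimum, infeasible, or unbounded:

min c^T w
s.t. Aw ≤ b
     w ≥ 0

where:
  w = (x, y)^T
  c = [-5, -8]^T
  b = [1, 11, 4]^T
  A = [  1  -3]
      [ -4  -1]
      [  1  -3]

Unbounded (objective can decrease without bound)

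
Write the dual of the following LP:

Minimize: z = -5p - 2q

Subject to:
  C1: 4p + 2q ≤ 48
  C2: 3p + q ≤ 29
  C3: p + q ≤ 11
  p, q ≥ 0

Primal min cᵀx s.t. Ax ≤ b, x ≥ 0  →  Dual max −bᵀy s.t. Aᵀy ≥ −c, y ≥ 0.

Maximize: z = -48y1 - 29y2 - 11y3

Subject to:
  4y1 + 3y2 + y3 ≥ 5
  2y1 + y2 + y3 ≥ 2
  y1, y2, y3 ≥ 0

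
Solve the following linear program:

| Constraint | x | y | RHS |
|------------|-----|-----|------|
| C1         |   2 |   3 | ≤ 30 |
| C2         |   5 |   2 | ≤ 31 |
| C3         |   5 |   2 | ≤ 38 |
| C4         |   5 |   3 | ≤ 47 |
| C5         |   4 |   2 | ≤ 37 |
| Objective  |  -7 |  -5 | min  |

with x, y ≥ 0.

Evaluate the objective at each vertex of the feasible region:
  z(0, 0) = 0
  z(6.2, 0) = -43.4
  z(3, 8) = -61  ←
  z(0, 10) = -50
The minimum is at x = 3, y = 8.

x = 3, y = 8, z = -61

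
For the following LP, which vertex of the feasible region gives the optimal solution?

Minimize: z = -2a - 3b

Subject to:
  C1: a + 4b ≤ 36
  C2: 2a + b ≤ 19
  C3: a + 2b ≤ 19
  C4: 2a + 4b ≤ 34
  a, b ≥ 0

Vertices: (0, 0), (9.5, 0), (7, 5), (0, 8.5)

Evaluate the objective at each vertex of the feasible region:
  z(0, 0) = 0
  z(9.5, 0) = -19
  z(7, 5) = -29  ←
  z(0, 8.5) = -25.5
The minimum is at a = 7, b = 5.

(7, 5)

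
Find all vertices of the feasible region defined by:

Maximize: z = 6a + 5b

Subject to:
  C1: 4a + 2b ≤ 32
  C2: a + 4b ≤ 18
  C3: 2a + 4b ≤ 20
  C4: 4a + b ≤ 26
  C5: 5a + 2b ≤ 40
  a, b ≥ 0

(0, 0), (6.5, 0), (6, 2), (2, 4), (0, 4.5)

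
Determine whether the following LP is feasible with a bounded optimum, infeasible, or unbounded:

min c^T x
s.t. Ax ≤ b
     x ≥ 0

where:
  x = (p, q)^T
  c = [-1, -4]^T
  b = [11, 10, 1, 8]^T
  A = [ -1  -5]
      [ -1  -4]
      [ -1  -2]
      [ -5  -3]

Unbounded (objective can decrease without bound)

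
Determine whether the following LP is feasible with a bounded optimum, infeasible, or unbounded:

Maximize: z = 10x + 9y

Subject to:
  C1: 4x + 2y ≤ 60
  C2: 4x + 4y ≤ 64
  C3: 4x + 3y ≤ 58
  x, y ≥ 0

Feasible with a bounded optimal solution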